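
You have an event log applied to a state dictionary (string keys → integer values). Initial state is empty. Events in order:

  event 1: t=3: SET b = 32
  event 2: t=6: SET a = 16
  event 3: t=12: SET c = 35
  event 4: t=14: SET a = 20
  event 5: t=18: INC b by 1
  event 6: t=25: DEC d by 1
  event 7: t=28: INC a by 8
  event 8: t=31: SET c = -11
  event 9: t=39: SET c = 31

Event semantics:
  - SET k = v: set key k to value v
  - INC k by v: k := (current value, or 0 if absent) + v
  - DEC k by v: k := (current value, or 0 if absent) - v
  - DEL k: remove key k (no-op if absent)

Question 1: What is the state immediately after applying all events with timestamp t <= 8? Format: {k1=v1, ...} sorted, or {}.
Apply events with t <= 8 (2 events):
  after event 1 (t=3: SET b = 32): {b=32}
  after event 2 (t=6: SET a = 16): {a=16, b=32}

Answer: {a=16, b=32}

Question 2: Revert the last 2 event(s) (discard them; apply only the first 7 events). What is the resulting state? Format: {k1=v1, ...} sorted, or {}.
Keep first 7 events (discard last 2):
  after event 1 (t=3: SET b = 32): {b=32}
  after event 2 (t=6: SET a = 16): {a=16, b=32}
  after event 3 (t=12: SET c = 35): {a=16, b=32, c=35}
  after event 4 (t=14: SET a = 20): {a=20, b=32, c=35}
  after event 5 (t=18: INC b by 1): {a=20, b=33, c=35}
  after event 6 (t=25: DEC d by 1): {a=20, b=33, c=35, d=-1}
  after event 7 (t=28: INC a by 8): {a=28, b=33, c=35, d=-1}

Answer: {a=28, b=33, c=35, d=-1}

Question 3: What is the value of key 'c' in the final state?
Answer: 31

Derivation:
Track key 'c' through all 9 events:
  event 1 (t=3: SET b = 32): c unchanged
  event 2 (t=6: SET a = 16): c unchanged
  event 3 (t=12: SET c = 35): c (absent) -> 35
  event 4 (t=14: SET a = 20): c unchanged
  event 5 (t=18: INC b by 1): c unchanged
  event 6 (t=25: DEC d by 1): c unchanged
  event 7 (t=28: INC a by 8): c unchanged
  event 8 (t=31: SET c = -11): c 35 -> -11
  event 9 (t=39: SET c = 31): c -11 -> 31
Final: c = 31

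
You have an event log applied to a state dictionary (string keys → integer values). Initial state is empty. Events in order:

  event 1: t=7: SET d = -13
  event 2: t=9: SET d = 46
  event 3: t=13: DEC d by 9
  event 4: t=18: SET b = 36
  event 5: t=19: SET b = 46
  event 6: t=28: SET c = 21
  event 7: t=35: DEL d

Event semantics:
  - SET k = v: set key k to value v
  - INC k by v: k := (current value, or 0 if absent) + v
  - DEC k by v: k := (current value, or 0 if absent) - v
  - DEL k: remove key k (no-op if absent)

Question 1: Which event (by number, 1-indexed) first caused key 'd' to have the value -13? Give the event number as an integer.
Looking for first event where d becomes -13:
  event 1: d (absent) -> -13  <-- first match

Answer: 1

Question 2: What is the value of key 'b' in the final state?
Track key 'b' through all 7 events:
  event 1 (t=7: SET d = -13): b unchanged
  event 2 (t=9: SET d = 46): b unchanged
  event 3 (t=13: DEC d by 9): b unchanged
  event 4 (t=18: SET b = 36): b (absent) -> 36
  event 5 (t=19: SET b = 46): b 36 -> 46
  event 6 (t=28: SET c = 21): b unchanged
  event 7 (t=35: DEL d): b unchanged
Final: b = 46

Answer: 46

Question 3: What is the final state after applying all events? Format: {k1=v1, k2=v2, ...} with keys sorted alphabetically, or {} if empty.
  after event 1 (t=7: SET d = -13): {d=-13}
  after event 2 (t=9: SET d = 46): {d=46}
  after event 3 (t=13: DEC d by 9): {d=37}
  after event 4 (t=18: SET b = 36): {b=36, d=37}
  after event 5 (t=19: SET b = 46): {b=46, d=37}
  after event 6 (t=28: SET c = 21): {b=46, c=21, d=37}
  after event 7 (t=35: DEL d): {b=46, c=21}

Answer: {b=46, c=21}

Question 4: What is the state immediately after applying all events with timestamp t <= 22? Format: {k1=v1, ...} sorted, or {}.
Answer: {b=46, d=37}

Derivation:
Apply events with t <= 22 (5 events):
  after event 1 (t=7: SET d = -13): {d=-13}
  after event 2 (t=9: SET d = 46): {d=46}
  after event 3 (t=13: DEC d by 9): {d=37}
  after event 4 (t=18: SET b = 36): {b=36, d=37}
  after event 5 (t=19: SET b = 46): {b=46, d=37}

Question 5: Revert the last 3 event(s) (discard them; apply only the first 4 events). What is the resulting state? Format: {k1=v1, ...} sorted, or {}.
Keep first 4 events (discard last 3):
  after event 1 (t=7: SET d = -13): {d=-13}
  after event 2 (t=9: SET d = 46): {d=46}
  after event 3 (t=13: DEC d by 9): {d=37}
  after event 4 (t=18: SET b = 36): {b=36, d=37}

Answer: {b=36, d=37}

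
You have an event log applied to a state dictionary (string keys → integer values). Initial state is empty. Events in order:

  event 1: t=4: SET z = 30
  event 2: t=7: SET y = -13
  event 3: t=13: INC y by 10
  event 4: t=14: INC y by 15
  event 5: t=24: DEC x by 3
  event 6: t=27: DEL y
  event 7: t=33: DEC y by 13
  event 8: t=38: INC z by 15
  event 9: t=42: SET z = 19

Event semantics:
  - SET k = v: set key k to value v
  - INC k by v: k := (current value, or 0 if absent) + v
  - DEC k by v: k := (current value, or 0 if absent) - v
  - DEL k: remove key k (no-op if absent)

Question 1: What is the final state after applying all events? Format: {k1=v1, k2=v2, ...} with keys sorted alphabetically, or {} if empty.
  after event 1 (t=4: SET z = 30): {z=30}
  after event 2 (t=7: SET y = -13): {y=-13, z=30}
  after event 3 (t=13: INC y by 10): {y=-3, z=30}
  after event 4 (t=14: INC y by 15): {y=12, z=30}
  after event 5 (t=24: DEC x by 3): {x=-3, y=12, z=30}
  after event 6 (t=27: DEL y): {x=-3, z=30}
  after event 7 (t=33: DEC y by 13): {x=-3, y=-13, z=30}
  after event 8 (t=38: INC z by 15): {x=-3, y=-13, z=45}
  after event 9 (t=42: SET z = 19): {x=-3, y=-13, z=19}

Answer: {x=-3, y=-13, z=19}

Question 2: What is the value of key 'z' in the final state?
Track key 'z' through all 9 events:
  event 1 (t=4: SET z = 30): z (absent) -> 30
  event 2 (t=7: SET y = -13): z unchanged
  event 3 (t=13: INC y by 10): z unchanged
  event 4 (t=14: INC y by 15): z unchanged
  event 5 (t=24: DEC x by 3): z unchanged
  event 6 (t=27: DEL y): z unchanged
  event 7 (t=33: DEC y by 13): z unchanged
  event 8 (t=38: INC z by 15): z 30 -> 45
  event 9 (t=42: SET z = 19): z 45 -> 19
Final: z = 19

Answer: 19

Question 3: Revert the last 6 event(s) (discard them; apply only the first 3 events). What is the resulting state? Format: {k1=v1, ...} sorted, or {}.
Answer: {y=-3, z=30}

Derivation:
Keep first 3 events (discard last 6):
  after event 1 (t=4: SET z = 30): {z=30}
  after event 2 (t=7: SET y = -13): {y=-13, z=30}
  after event 3 (t=13: INC y by 10): {y=-3, z=30}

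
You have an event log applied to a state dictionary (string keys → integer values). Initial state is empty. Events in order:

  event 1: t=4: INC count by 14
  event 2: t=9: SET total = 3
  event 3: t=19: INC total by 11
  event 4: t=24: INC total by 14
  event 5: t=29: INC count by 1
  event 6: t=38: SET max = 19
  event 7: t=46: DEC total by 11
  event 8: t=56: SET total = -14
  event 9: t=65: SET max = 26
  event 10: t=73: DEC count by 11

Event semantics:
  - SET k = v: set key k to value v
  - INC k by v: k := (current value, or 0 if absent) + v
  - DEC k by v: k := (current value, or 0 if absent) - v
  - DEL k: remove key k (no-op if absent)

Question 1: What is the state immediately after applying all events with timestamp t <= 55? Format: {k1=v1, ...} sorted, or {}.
Apply events with t <= 55 (7 events):
  after event 1 (t=4: INC count by 14): {count=14}
  after event 2 (t=9: SET total = 3): {count=14, total=3}
  after event 3 (t=19: INC total by 11): {count=14, total=14}
  after event 4 (t=24: INC total by 14): {count=14, total=28}
  after event 5 (t=29: INC count by 1): {count=15, total=28}
  after event 6 (t=38: SET max = 19): {count=15, max=19, total=28}
  after event 7 (t=46: DEC total by 11): {count=15, max=19, total=17}

Answer: {count=15, max=19, total=17}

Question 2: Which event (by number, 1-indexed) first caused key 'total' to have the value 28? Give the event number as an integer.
Answer: 4

Derivation:
Looking for first event where total becomes 28:
  event 2: total = 3
  event 3: total = 14
  event 4: total 14 -> 28  <-- first match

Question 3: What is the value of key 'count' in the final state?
Answer: 4

Derivation:
Track key 'count' through all 10 events:
  event 1 (t=4: INC count by 14): count (absent) -> 14
  event 2 (t=9: SET total = 3): count unchanged
  event 3 (t=19: INC total by 11): count unchanged
  event 4 (t=24: INC total by 14): count unchanged
  event 5 (t=29: INC count by 1): count 14 -> 15
  event 6 (t=38: SET max = 19): count unchanged
  event 7 (t=46: DEC total by 11): count unchanged
  event 8 (t=56: SET total = -14): count unchanged
  event 9 (t=65: SET max = 26): count unchanged
  event 10 (t=73: DEC count by 11): count 15 -> 4
Final: count = 4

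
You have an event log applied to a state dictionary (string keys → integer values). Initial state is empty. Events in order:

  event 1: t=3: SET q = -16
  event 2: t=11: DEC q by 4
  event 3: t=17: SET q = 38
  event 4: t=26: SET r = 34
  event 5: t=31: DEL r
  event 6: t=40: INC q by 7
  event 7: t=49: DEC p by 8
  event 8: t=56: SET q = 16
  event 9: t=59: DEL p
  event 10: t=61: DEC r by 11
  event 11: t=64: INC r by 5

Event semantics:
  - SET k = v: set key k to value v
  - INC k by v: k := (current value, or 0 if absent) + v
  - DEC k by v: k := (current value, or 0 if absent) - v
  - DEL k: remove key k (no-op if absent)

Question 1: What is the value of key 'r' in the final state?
Track key 'r' through all 11 events:
  event 1 (t=3: SET q = -16): r unchanged
  event 2 (t=11: DEC q by 4): r unchanged
  event 3 (t=17: SET q = 38): r unchanged
  event 4 (t=26: SET r = 34): r (absent) -> 34
  event 5 (t=31: DEL r): r 34 -> (absent)
  event 6 (t=40: INC q by 7): r unchanged
  event 7 (t=49: DEC p by 8): r unchanged
  event 8 (t=56: SET q = 16): r unchanged
  event 9 (t=59: DEL p): r unchanged
  event 10 (t=61: DEC r by 11): r (absent) -> -11
  event 11 (t=64: INC r by 5): r -11 -> -6
Final: r = -6

Answer: -6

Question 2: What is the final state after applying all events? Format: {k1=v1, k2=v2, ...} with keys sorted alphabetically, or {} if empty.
  after event 1 (t=3: SET q = -16): {q=-16}
  after event 2 (t=11: DEC q by 4): {q=-20}
  after event 3 (t=17: SET q = 38): {q=38}
  after event 4 (t=26: SET r = 34): {q=38, r=34}
  after event 5 (t=31: DEL r): {q=38}
  after event 6 (t=40: INC q by 7): {q=45}
  after event 7 (t=49: DEC p by 8): {p=-8, q=45}
  after event 8 (t=56: SET q = 16): {p=-8, q=16}
  after event 9 (t=59: DEL p): {q=16}
  after event 10 (t=61: DEC r by 11): {q=16, r=-11}
  after event 11 (t=64: INC r by 5): {q=16, r=-6}

Answer: {q=16, r=-6}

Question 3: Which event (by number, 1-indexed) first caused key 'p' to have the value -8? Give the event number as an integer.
Looking for first event where p becomes -8:
  event 7: p (absent) -> -8  <-- first match

Answer: 7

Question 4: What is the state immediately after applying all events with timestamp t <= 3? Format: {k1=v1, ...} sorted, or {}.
Apply events with t <= 3 (1 events):
  after event 1 (t=3: SET q = -16): {q=-16}

Answer: {q=-16}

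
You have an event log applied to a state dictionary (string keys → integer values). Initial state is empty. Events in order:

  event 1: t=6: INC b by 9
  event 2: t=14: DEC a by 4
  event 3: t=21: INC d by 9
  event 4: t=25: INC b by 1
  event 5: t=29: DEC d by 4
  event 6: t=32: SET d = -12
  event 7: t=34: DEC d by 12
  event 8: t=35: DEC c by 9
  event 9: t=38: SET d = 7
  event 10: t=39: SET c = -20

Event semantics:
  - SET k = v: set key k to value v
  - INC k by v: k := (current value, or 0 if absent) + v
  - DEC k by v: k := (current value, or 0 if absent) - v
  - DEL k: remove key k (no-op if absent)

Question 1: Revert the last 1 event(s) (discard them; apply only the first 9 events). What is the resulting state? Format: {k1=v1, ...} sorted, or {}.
Keep first 9 events (discard last 1):
  after event 1 (t=6: INC b by 9): {b=9}
  after event 2 (t=14: DEC a by 4): {a=-4, b=9}
  after event 3 (t=21: INC d by 9): {a=-4, b=9, d=9}
  after event 4 (t=25: INC b by 1): {a=-4, b=10, d=9}
  after event 5 (t=29: DEC d by 4): {a=-4, b=10, d=5}
  after event 6 (t=32: SET d = -12): {a=-4, b=10, d=-12}
  after event 7 (t=34: DEC d by 12): {a=-4, b=10, d=-24}
  after event 8 (t=35: DEC c by 9): {a=-4, b=10, c=-9, d=-24}
  after event 9 (t=38: SET d = 7): {a=-4, b=10, c=-9, d=7}

Answer: {a=-4, b=10, c=-9, d=7}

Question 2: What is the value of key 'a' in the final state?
Track key 'a' through all 10 events:
  event 1 (t=6: INC b by 9): a unchanged
  event 2 (t=14: DEC a by 4): a (absent) -> -4
  event 3 (t=21: INC d by 9): a unchanged
  event 4 (t=25: INC b by 1): a unchanged
  event 5 (t=29: DEC d by 4): a unchanged
  event 6 (t=32: SET d = -12): a unchanged
  event 7 (t=34: DEC d by 12): a unchanged
  event 8 (t=35: DEC c by 9): a unchanged
  event 9 (t=38: SET d = 7): a unchanged
  event 10 (t=39: SET c = -20): a unchanged
Final: a = -4

Answer: -4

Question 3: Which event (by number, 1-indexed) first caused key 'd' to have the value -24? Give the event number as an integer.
Looking for first event where d becomes -24:
  event 3: d = 9
  event 4: d = 9
  event 5: d = 5
  event 6: d = -12
  event 7: d -12 -> -24  <-- first match

Answer: 7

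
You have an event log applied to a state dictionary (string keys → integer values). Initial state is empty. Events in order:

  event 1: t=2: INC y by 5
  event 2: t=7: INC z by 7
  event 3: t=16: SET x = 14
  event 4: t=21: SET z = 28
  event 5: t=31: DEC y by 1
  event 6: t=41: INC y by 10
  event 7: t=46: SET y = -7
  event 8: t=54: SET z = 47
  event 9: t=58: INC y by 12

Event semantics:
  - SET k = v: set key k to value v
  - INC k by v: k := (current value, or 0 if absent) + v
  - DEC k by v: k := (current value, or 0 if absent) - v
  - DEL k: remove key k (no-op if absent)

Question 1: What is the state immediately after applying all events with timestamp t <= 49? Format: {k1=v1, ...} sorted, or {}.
Answer: {x=14, y=-7, z=28}

Derivation:
Apply events with t <= 49 (7 events):
  after event 1 (t=2: INC y by 5): {y=5}
  after event 2 (t=7: INC z by 7): {y=5, z=7}
  after event 3 (t=16: SET x = 14): {x=14, y=5, z=7}
  after event 4 (t=21: SET z = 28): {x=14, y=5, z=28}
  after event 5 (t=31: DEC y by 1): {x=14, y=4, z=28}
  after event 6 (t=41: INC y by 10): {x=14, y=14, z=28}
  after event 7 (t=46: SET y = -7): {x=14, y=-7, z=28}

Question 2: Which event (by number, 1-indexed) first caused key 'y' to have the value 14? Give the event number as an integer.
Looking for first event where y becomes 14:
  event 1: y = 5
  event 2: y = 5
  event 3: y = 5
  event 4: y = 5
  event 5: y = 4
  event 6: y 4 -> 14  <-- first match

Answer: 6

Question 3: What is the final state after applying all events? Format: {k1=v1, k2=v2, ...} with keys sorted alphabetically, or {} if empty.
  after event 1 (t=2: INC y by 5): {y=5}
  after event 2 (t=7: INC z by 7): {y=5, z=7}
  after event 3 (t=16: SET x = 14): {x=14, y=5, z=7}
  after event 4 (t=21: SET z = 28): {x=14, y=5, z=28}
  after event 5 (t=31: DEC y by 1): {x=14, y=4, z=28}
  after event 6 (t=41: INC y by 10): {x=14, y=14, z=28}
  after event 7 (t=46: SET y = -7): {x=14, y=-7, z=28}
  after event 8 (t=54: SET z = 47): {x=14, y=-7, z=47}
  after event 9 (t=58: INC y by 12): {x=14, y=5, z=47}

Answer: {x=14, y=5, z=47}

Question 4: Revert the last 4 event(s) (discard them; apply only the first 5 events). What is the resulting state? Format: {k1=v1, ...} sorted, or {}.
Answer: {x=14, y=4, z=28}

Derivation:
Keep first 5 events (discard last 4):
  after event 1 (t=2: INC y by 5): {y=5}
  after event 2 (t=7: INC z by 7): {y=5, z=7}
  after event 3 (t=16: SET x = 14): {x=14, y=5, z=7}
  after event 4 (t=21: SET z = 28): {x=14, y=5, z=28}
  after event 5 (t=31: DEC y by 1): {x=14, y=4, z=28}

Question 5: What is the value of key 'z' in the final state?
Answer: 47

Derivation:
Track key 'z' through all 9 events:
  event 1 (t=2: INC y by 5): z unchanged
  event 2 (t=7: INC z by 7): z (absent) -> 7
  event 3 (t=16: SET x = 14): z unchanged
  event 4 (t=21: SET z = 28): z 7 -> 28
  event 5 (t=31: DEC y by 1): z unchanged
  event 6 (t=41: INC y by 10): z unchanged
  event 7 (t=46: SET y = -7): z unchanged
  event 8 (t=54: SET z = 47): z 28 -> 47
  event 9 (t=58: INC y by 12): z unchanged
Final: z = 47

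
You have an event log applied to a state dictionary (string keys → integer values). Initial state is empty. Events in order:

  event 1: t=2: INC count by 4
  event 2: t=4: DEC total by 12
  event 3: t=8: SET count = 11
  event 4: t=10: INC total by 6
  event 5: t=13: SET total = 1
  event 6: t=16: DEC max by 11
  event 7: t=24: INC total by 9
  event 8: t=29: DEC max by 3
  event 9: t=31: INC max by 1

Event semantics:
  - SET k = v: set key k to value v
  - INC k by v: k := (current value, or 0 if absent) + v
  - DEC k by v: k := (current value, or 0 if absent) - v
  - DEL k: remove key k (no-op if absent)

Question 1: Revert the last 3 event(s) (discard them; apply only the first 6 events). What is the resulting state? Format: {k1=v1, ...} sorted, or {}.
Keep first 6 events (discard last 3):
  after event 1 (t=2: INC count by 4): {count=4}
  after event 2 (t=4: DEC total by 12): {count=4, total=-12}
  after event 3 (t=8: SET count = 11): {count=11, total=-12}
  after event 4 (t=10: INC total by 6): {count=11, total=-6}
  after event 5 (t=13: SET total = 1): {count=11, total=1}
  after event 6 (t=16: DEC max by 11): {count=11, max=-11, total=1}

Answer: {count=11, max=-11, total=1}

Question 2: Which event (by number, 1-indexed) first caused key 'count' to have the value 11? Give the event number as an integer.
Looking for first event where count becomes 11:
  event 1: count = 4
  event 2: count = 4
  event 3: count 4 -> 11  <-- first match

Answer: 3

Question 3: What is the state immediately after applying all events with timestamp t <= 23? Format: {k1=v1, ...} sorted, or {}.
Apply events with t <= 23 (6 events):
  after event 1 (t=2: INC count by 4): {count=4}
  after event 2 (t=4: DEC total by 12): {count=4, total=-12}
  after event 3 (t=8: SET count = 11): {count=11, total=-12}
  after event 4 (t=10: INC total by 6): {count=11, total=-6}
  after event 5 (t=13: SET total = 1): {count=11, total=1}
  after event 6 (t=16: DEC max by 11): {count=11, max=-11, total=1}

Answer: {count=11, max=-11, total=1}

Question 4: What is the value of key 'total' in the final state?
Answer: 10

Derivation:
Track key 'total' through all 9 events:
  event 1 (t=2: INC count by 4): total unchanged
  event 2 (t=4: DEC total by 12): total (absent) -> -12
  event 3 (t=8: SET count = 11): total unchanged
  event 4 (t=10: INC total by 6): total -12 -> -6
  event 5 (t=13: SET total = 1): total -6 -> 1
  event 6 (t=16: DEC max by 11): total unchanged
  event 7 (t=24: INC total by 9): total 1 -> 10
  event 8 (t=29: DEC max by 3): total unchanged
  event 9 (t=31: INC max by 1): total unchanged
Final: total = 10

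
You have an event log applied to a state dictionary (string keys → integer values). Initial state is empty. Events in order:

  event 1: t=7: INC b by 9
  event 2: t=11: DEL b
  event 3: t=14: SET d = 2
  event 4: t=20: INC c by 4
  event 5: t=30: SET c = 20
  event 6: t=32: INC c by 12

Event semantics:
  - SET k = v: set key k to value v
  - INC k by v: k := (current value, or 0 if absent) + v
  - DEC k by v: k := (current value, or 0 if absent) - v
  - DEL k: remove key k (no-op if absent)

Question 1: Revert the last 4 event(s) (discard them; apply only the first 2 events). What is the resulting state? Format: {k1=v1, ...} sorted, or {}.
Keep first 2 events (discard last 4):
  after event 1 (t=7: INC b by 9): {b=9}
  after event 2 (t=11: DEL b): {}

Answer: {}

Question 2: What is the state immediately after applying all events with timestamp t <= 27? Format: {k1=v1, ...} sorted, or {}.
Answer: {c=4, d=2}

Derivation:
Apply events with t <= 27 (4 events):
  after event 1 (t=7: INC b by 9): {b=9}
  after event 2 (t=11: DEL b): {}
  after event 3 (t=14: SET d = 2): {d=2}
  after event 4 (t=20: INC c by 4): {c=4, d=2}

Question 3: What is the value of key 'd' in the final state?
Track key 'd' through all 6 events:
  event 1 (t=7: INC b by 9): d unchanged
  event 2 (t=11: DEL b): d unchanged
  event 3 (t=14: SET d = 2): d (absent) -> 2
  event 4 (t=20: INC c by 4): d unchanged
  event 5 (t=30: SET c = 20): d unchanged
  event 6 (t=32: INC c by 12): d unchanged
Final: d = 2

Answer: 2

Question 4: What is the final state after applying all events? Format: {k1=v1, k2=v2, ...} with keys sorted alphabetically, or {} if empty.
Answer: {c=32, d=2}

Derivation:
  after event 1 (t=7: INC b by 9): {b=9}
  after event 2 (t=11: DEL b): {}
  after event 3 (t=14: SET d = 2): {d=2}
  after event 4 (t=20: INC c by 4): {c=4, d=2}
  after event 5 (t=30: SET c = 20): {c=20, d=2}
  after event 6 (t=32: INC c by 12): {c=32, d=2}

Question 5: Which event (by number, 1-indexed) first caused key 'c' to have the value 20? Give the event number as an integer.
Looking for first event where c becomes 20:
  event 4: c = 4
  event 5: c 4 -> 20  <-- first match

Answer: 5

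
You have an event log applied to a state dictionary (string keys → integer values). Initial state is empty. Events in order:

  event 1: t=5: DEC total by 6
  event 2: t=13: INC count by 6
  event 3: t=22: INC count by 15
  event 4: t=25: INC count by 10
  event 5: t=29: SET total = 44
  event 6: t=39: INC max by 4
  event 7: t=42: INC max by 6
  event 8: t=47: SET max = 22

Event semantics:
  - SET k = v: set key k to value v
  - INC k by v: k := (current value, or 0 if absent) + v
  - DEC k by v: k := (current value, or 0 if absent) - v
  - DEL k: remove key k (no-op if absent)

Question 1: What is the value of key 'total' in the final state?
Track key 'total' through all 8 events:
  event 1 (t=5: DEC total by 6): total (absent) -> -6
  event 2 (t=13: INC count by 6): total unchanged
  event 3 (t=22: INC count by 15): total unchanged
  event 4 (t=25: INC count by 10): total unchanged
  event 5 (t=29: SET total = 44): total -6 -> 44
  event 6 (t=39: INC max by 4): total unchanged
  event 7 (t=42: INC max by 6): total unchanged
  event 8 (t=47: SET max = 22): total unchanged
Final: total = 44

Answer: 44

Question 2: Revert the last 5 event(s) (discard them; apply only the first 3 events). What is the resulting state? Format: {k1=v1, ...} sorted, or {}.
Answer: {count=21, total=-6}

Derivation:
Keep first 3 events (discard last 5):
  after event 1 (t=5: DEC total by 6): {total=-6}
  after event 2 (t=13: INC count by 6): {count=6, total=-6}
  after event 3 (t=22: INC count by 15): {count=21, total=-6}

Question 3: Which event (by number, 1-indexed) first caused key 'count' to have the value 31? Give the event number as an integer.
Looking for first event where count becomes 31:
  event 2: count = 6
  event 3: count = 21
  event 4: count 21 -> 31  <-- first match

Answer: 4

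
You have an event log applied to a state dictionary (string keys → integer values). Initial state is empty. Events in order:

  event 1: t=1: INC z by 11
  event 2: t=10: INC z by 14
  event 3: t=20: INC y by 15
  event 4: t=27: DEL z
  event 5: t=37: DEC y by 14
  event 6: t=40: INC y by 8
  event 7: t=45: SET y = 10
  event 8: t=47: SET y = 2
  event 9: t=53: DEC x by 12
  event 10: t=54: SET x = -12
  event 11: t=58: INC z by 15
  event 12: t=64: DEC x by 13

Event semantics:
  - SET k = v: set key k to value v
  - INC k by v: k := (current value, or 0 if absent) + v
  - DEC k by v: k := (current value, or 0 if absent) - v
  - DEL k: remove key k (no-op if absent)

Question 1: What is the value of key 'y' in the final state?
Answer: 2

Derivation:
Track key 'y' through all 12 events:
  event 1 (t=1: INC z by 11): y unchanged
  event 2 (t=10: INC z by 14): y unchanged
  event 3 (t=20: INC y by 15): y (absent) -> 15
  event 4 (t=27: DEL z): y unchanged
  event 5 (t=37: DEC y by 14): y 15 -> 1
  event 6 (t=40: INC y by 8): y 1 -> 9
  event 7 (t=45: SET y = 10): y 9 -> 10
  event 8 (t=47: SET y = 2): y 10 -> 2
  event 9 (t=53: DEC x by 12): y unchanged
  event 10 (t=54: SET x = -12): y unchanged
  event 11 (t=58: INC z by 15): y unchanged
  event 12 (t=64: DEC x by 13): y unchanged
Final: y = 2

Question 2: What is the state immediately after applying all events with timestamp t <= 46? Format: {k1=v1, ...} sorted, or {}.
Answer: {y=10}

Derivation:
Apply events with t <= 46 (7 events):
  after event 1 (t=1: INC z by 11): {z=11}
  after event 2 (t=10: INC z by 14): {z=25}
  after event 3 (t=20: INC y by 15): {y=15, z=25}
  after event 4 (t=27: DEL z): {y=15}
  after event 5 (t=37: DEC y by 14): {y=1}
  after event 6 (t=40: INC y by 8): {y=9}
  after event 7 (t=45: SET y = 10): {y=10}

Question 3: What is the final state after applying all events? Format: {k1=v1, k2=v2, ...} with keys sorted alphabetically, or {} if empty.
  after event 1 (t=1: INC z by 11): {z=11}
  after event 2 (t=10: INC z by 14): {z=25}
  after event 3 (t=20: INC y by 15): {y=15, z=25}
  after event 4 (t=27: DEL z): {y=15}
  after event 5 (t=37: DEC y by 14): {y=1}
  after event 6 (t=40: INC y by 8): {y=9}
  after event 7 (t=45: SET y = 10): {y=10}
  after event 8 (t=47: SET y = 2): {y=2}
  after event 9 (t=53: DEC x by 12): {x=-12, y=2}
  after event 10 (t=54: SET x = -12): {x=-12, y=2}
  after event 11 (t=58: INC z by 15): {x=-12, y=2, z=15}
  after event 12 (t=64: DEC x by 13): {x=-25, y=2, z=15}

Answer: {x=-25, y=2, z=15}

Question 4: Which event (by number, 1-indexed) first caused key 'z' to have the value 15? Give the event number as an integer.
Answer: 11

Derivation:
Looking for first event where z becomes 15:
  event 1: z = 11
  event 2: z = 25
  event 3: z = 25
  event 4: z = (absent)
  event 11: z (absent) -> 15  <-- first match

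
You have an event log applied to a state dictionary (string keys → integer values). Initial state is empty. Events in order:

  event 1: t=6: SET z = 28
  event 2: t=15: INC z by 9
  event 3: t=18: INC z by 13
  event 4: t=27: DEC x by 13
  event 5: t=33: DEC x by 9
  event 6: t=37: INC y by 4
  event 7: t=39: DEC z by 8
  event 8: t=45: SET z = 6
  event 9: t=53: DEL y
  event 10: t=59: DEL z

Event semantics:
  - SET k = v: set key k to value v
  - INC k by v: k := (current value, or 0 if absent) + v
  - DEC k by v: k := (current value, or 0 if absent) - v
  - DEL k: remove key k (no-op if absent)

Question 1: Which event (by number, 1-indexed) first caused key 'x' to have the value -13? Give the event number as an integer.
Looking for first event where x becomes -13:
  event 4: x (absent) -> -13  <-- first match

Answer: 4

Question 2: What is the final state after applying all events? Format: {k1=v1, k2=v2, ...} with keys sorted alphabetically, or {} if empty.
  after event 1 (t=6: SET z = 28): {z=28}
  after event 2 (t=15: INC z by 9): {z=37}
  after event 3 (t=18: INC z by 13): {z=50}
  after event 4 (t=27: DEC x by 13): {x=-13, z=50}
  after event 5 (t=33: DEC x by 9): {x=-22, z=50}
  after event 6 (t=37: INC y by 4): {x=-22, y=4, z=50}
  after event 7 (t=39: DEC z by 8): {x=-22, y=4, z=42}
  after event 8 (t=45: SET z = 6): {x=-22, y=4, z=6}
  after event 9 (t=53: DEL y): {x=-22, z=6}
  after event 10 (t=59: DEL z): {x=-22}

Answer: {x=-22}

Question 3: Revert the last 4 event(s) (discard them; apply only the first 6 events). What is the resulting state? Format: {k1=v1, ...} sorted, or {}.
Keep first 6 events (discard last 4):
  after event 1 (t=6: SET z = 28): {z=28}
  after event 2 (t=15: INC z by 9): {z=37}
  after event 3 (t=18: INC z by 13): {z=50}
  after event 4 (t=27: DEC x by 13): {x=-13, z=50}
  after event 5 (t=33: DEC x by 9): {x=-22, z=50}
  after event 6 (t=37: INC y by 4): {x=-22, y=4, z=50}

Answer: {x=-22, y=4, z=50}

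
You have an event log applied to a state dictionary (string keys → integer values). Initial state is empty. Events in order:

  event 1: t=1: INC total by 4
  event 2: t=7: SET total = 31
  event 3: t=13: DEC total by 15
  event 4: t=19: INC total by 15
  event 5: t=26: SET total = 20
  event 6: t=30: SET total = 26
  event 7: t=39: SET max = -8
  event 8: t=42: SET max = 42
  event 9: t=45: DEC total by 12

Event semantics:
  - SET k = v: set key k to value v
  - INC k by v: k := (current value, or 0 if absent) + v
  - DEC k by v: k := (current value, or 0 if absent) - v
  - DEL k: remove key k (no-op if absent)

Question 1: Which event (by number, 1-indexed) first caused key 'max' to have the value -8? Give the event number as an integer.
Looking for first event where max becomes -8:
  event 7: max (absent) -> -8  <-- first match

Answer: 7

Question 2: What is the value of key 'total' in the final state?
Answer: 14

Derivation:
Track key 'total' through all 9 events:
  event 1 (t=1: INC total by 4): total (absent) -> 4
  event 2 (t=7: SET total = 31): total 4 -> 31
  event 3 (t=13: DEC total by 15): total 31 -> 16
  event 4 (t=19: INC total by 15): total 16 -> 31
  event 5 (t=26: SET total = 20): total 31 -> 20
  event 6 (t=30: SET total = 26): total 20 -> 26
  event 7 (t=39: SET max = -8): total unchanged
  event 8 (t=42: SET max = 42): total unchanged
  event 9 (t=45: DEC total by 12): total 26 -> 14
Final: total = 14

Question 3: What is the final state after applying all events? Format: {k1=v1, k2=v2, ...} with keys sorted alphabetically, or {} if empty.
  after event 1 (t=1: INC total by 4): {total=4}
  after event 2 (t=7: SET total = 31): {total=31}
  after event 3 (t=13: DEC total by 15): {total=16}
  after event 4 (t=19: INC total by 15): {total=31}
  after event 5 (t=26: SET total = 20): {total=20}
  after event 6 (t=30: SET total = 26): {total=26}
  after event 7 (t=39: SET max = -8): {max=-8, total=26}
  after event 8 (t=42: SET max = 42): {max=42, total=26}
  after event 9 (t=45: DEC total by 12): {max=42, total=14}

Answer: {max=42, total=14}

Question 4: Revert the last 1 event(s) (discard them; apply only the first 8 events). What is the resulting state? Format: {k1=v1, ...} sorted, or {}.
Keep first 8 events (discard last 1):
  after event 1 (t=1: INC total by 4): {total=4}
  after event 2 (t=7: SET total = 31): {total=31}
  after event 3 (t=13: DEC total by 15): {total=16}
  after event 4 (t=19: INC total by 15): {total=31}
  after event 5 (t=26: SET total = 20): {total=20}
  after event 6 (t=30: SET total = 26): {total=26}
  after event 7 (t=39: SET max = -8): {max=-8, total=26}
  after event 8 (t=42: SET max = 42): {max=42, total=26}

Answer: {max=42, total=26}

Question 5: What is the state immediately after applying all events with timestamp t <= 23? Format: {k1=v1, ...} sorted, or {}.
Answer: {total=31}

Derivation:
Apply events with t <= 23 (4 events):
  after event 1 (t=1: INC total by 4): {total=4}
  after event 2 (t=7: SET total = 31): {total=31}
  after event 3 (t=13: DEC total by 15): {total=16}
  after event 4 (t=19: INC total by 15): {total=31}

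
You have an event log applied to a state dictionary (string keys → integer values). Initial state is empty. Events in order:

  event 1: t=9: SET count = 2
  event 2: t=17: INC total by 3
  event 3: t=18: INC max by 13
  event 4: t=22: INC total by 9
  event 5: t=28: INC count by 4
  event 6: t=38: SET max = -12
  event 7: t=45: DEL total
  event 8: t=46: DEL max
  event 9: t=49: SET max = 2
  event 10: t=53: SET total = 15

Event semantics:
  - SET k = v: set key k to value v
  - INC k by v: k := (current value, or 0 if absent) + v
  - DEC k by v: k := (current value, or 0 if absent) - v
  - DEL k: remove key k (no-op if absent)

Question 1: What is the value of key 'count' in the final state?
Answer: 6

Derivation:
Track key 'count' through all 10 events:
  event 1 (t=9: SET count = 2): count (absent) -> 2
  event 2 (t=17: INC total by 3): count unchanged
  event 3 (t=18: INC max by 13): count unchanged
  event 4 (t=22: INC total by 9): count unchanged
  event 5 (t=28: INC count by 4): count 2 -> 6
  event 6 (t=38: SET max = -12): count unchanged
  event 7 (t=45: DEL total): count unchanged
  event 8 (t=46: DEL max): count unchanged
  event 9 (t=49: SET max = 2): count unchanged
  event 10 (t=53: SET total = 15): count unchanged
Final: count = 6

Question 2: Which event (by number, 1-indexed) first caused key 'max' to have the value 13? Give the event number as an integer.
Looking for first event where max becomes 13:
  event 3: max (absent) -> 13  <-- first match

Answer: 3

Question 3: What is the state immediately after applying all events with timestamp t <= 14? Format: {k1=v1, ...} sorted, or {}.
Answer: {count=2}

Derivation:
Apply events with t <= 14 (1 events):
  after event 1 (t=9: SET count = 2): {count=2}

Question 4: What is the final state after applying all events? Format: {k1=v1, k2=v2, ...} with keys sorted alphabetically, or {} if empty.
  after event 1 (t=9: SET count = 2): {count=2}
  after event 2 (t=17: INC total by 3): {count=2, total=3}
  after event 3 (t=18: INC max by 13): {count=2, max=13, total=3}
  after event 4 (t=22: INC total by 9): {count=2, max=13, total=12}
  after event 5 (t=28: INC count by 4): {count=6, max=13, total=12}
  after event 6 (t=38: SET max = -12): {count=6, max=-12, total=12}
  after event 7 (t=45: DEL total): {count=6, max=-12}
  after event 8 (t=46: DEL max): {count=6}
  after event 9 (t=49: SET max = 2): {count=6, max=2}
  after event 10 (t=53: SET total = 15): {count=6, max=2, total=15}

Answer: {count=6, max=2, total=15}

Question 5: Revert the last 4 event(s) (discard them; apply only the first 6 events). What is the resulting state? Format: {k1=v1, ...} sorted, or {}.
Answer: {count=6, max=-12, total=12}

Derivation:
Keep first 6 events (discard last 4):
  after event 1 (t=9: SET count = 2): {count=2}
  after event 2 (t=17: INC total by 3): {count=2, total=3}
  after event 3 (t=18: INC max by 13): {count=2, max=13, total=3}
  after event 4 (t=22: INC total by 9): {count=2, max=13, total=12}
  after event 5 (t=28: INC count by 4): {count=6, max=13, total=12}
  after event 6 (t=38: SET max = -12): {count=6, max=-12, total=12}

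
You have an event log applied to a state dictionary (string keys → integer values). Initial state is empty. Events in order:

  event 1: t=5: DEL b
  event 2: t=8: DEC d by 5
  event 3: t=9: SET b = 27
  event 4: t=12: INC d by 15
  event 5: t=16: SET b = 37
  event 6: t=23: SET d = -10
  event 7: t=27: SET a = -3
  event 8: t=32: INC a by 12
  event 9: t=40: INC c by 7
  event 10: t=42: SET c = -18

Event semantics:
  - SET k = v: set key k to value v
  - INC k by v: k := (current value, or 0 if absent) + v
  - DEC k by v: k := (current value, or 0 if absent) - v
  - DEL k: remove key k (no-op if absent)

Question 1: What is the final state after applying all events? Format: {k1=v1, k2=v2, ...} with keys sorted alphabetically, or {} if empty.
Answer: {a=9, b=37, c=-18, d=-10}

Derivation:
  after event 1 (t=5: DEL b): {}
  after event 2 (t=8: DEC d by 5): {d=-5}
  after event 3 (t=9: SET b = 27): {b=27, d=-5}
  after event 4 (t=12: INC d by 15): {b=27, d=10}
  after event 5 (t=16: SET b = 37): {b=37, d=10}
  after event 6 (t=23: SET d = -10): {b=37, d=-10}
  after event 7 (t=27: SET a = -3): {a=-3, b=37, d=-10}
  after event 8 (t=32: INC a by 12): {a=9, b=37, d=-10}
  after event 9 (t=40: INC c by 7): {a=9, b=37, c=7, d=-10}
  after event 10 (t=42: SET c = -18): {a=9, b=37, c=-18, d=-10}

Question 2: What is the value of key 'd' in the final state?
Answer: -10

Derivation:
Track key 'd' through all 10 events:
  event 1 (t=5: DEL b): d unchanged
  event 2 (t=8: DEC d by 5): d (absent) -> -5
  event 3 (t=9: SET b = 27): d unchanged
  event 4 (t=12: INC d by 15): d -5 -> 10
  event 5 (t=16: SET b = 37): d unchanged
  event 6 (t=23: SET d = -10): d 10 -> -10
  event 7 (t=27: SET a = -3): d unchanged
  event 8 (t=32: INC a by 12): d unchanged
  event 9 (t=40: INC c by 7): d unchanged
  event 10 (t=42: SET c = -18): d unchanged
Final: d = -10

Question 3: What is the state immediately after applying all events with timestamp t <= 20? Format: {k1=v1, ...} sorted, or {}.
Answer: {b=37, d=10}

Derivation:
Apply events with t <= 20 (5 events):
  after event 1 (t=5: DEL b): {}
  after event 2 (t=8: DEC d by 5): {d=-5}
  after event 3 (t=9: SET b = 27): {b=27, d=-5}
  after event 4 (t=12: INC d by 15): {b=27, d=10}
  after event 5 (t=16: SET b = 37): {b=37, d=10}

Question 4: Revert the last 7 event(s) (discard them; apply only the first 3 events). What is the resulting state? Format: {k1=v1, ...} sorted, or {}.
Keep first 3 events (discard last 7):
  after event 1 (t=5: DEL b): {}
  after event 2 (t=8: DEC d by 5): {d=-5}
  after event 3 (t=9: SET b = 27): {b=27, d=-5}

Answer: {b=27, d=-5}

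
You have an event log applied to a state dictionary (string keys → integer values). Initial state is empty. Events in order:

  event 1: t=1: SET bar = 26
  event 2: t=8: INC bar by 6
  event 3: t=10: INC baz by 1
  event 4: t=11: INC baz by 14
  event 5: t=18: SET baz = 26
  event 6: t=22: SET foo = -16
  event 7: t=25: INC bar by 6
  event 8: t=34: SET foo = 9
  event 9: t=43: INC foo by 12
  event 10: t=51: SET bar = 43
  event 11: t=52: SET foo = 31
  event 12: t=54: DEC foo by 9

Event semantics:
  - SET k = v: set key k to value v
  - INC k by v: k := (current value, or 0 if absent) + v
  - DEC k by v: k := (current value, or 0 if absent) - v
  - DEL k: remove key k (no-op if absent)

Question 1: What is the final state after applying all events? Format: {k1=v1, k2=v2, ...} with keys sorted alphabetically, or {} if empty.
  after event 1 (t=1: SET bar = 26): {bar=26}
  after event 2 (t=8: INC bar by 6): {bar=32}
  after event 3 (t=10: INC baz by 1): {bar=32, baz=1}
  after event 4 (t=11: INC baz by 14): {bar=32, baz=15}
  after event 5 (t=18: SET baz = 26): {bar=32, baz=26}
  after event 6 (t=22: SET foo = -16): {bar=32, baz=26, foo=-16}
  after event 7 (t=25: INC bar by 6): {bar=38, baz=26, foo=-16}
  after event 8 (t=34: SET foo = 9): {bar=38, baz=26, foo=9}
  after event 9 (t=43: INC foo by 12): {bar=38, baz=26, foo=21}
  after event 10 (t=51: SET bar = 43): {bar=43, baz=26, foo=21}
  after event 11 (t=52: SET foo = 31): {bar=43, baz=26, foo=31}
  after event 12 (t=54: DEC foo by 9): {bar=43, baz=26, foo=22}

Answer: {bar=43, baz=26, foo=22}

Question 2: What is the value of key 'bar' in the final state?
Answer: 43

Derivation:
Track key 'bar' through all 12 events:
  event 1 (t=1: SET bar = 26): bar (absent) -> 26
  event 2 (t=8: INC bar by 6): bar 26 -> 32
  event 3 (t=10: INC baz by 1): bar unchanged
  event 4 (t=11: INC baz by 14): bar unchanged
  event 5 (t=18: SET baz = 26): bar unchanged
  event 6 (t=22: SET foo = -16): bar unchanged
  event 7 (t=25: INC bar by 6): bar 32 -> 38
  event 8 (t=34: SET foo = 9): bar unchanged
  event 9 (t=43: INC foo by 12): bar unchanged
  event 10 (t=51: SET bar = 43): bar 38 -> 43
  event 11 (t=52: SET foo = 31): bar unchanged
  event 12 (t=54: DEC foo by 9): bar unchanged
Final: bar = 43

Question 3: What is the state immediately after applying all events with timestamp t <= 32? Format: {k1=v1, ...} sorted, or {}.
Apply events with t <= 32 (7 events):
  after event 1 (t=1: SET bar = 26): {bar=26}
  after event 2 (t=8: INC bar by 6): {bar=32}
  after event 3 (t=10: INC baz by 1): {bar=32, baz=1}
  after event 4 (t=11: INC baz by 14): {bar=32, baz=15}
  after event 5 (t=18: SET baz = 26): {bar=32, baz=26}
  after event 6 (t=22: SET foo = -16): {bar=32, baz=26, foo=-16}
  after event 7 (t=25: INC bar by 6): {bar=38, baz=26, foo=-16}

Answer: {bar=38, baz=26, foo=-16}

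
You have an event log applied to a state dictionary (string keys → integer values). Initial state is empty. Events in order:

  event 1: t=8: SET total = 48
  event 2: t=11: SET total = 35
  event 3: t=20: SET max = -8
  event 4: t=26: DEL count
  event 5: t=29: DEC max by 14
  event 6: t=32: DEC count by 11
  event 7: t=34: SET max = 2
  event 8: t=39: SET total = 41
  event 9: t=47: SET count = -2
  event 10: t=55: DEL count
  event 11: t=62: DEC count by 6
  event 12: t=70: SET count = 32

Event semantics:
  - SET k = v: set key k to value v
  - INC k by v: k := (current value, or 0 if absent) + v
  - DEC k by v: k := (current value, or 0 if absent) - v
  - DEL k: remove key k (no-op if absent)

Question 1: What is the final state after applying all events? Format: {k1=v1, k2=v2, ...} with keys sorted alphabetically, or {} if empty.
  after event 1 (t=8: SET total = 48): {total=48}
  after event 2 (t=11: SET total = 35): {total=35}
  after event 3 (t=20: SET max = -8): {max=-8, total=35}
  after event 4 (t=26: DEL count): {max=-8, total=35}
  after event 5 (t=29: DEC max by 14): {max=-22, total=35}
  after event 6 (t=32: DEC count by 11): {count=-11, max=-22, total=35}
  after event 7 (t=34: SET max = 2): {count=-11, max=2, total=35}
  after event 8 (t=39: SET total = 41): {count=-11, max=2, total=41}
  after event 9 (t=47: SET count = -2): {count=-2, max=2, total=41}
  after event 10 (t=55: DEL count): {max=2, total=41}
  after event 11 (t=62: DEC count by 6): {count=-6, max=2, total=41}
  after event 12 (t=70: SET count = 32): {count=32, max=2, total=41}

Answer: {count=32, max=2, total=41}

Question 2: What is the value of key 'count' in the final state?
Track key 'count' through all 12 events:
  event 1 (t=8: SET total = 48): count unchanged
  event 2 (t=11: SET total = 35): count unchanged
  event 3 (t=20: SET max = -8): count unchanged
  event 4 (t=26: DEL count): count (absent) -> (absent)
  event 5 (t=29: DEC max by 14): count unchanged
  event 6 (t=32: DEC count by 11): count (absent) -> -11
  event 7 (t=34: SET max = 2): count unchanged
  event 8 (t=39: SET total = 41): count unchanged
  event 9 (t=47: SET count = -2): count -11 -> -2
  event 10 (t=55: DEL count): count -2 -> (absent)
  event 11 (t=62: DEC count by 6): count (absent) -> -6
  event 12 (t=70: SET count = 32): count -6 -> 32
Final: count = 32

Answer: 32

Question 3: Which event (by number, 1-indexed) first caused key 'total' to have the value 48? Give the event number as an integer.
Looking for first event where total becomes 48:
  event 1: total (absent) -> 48  <-- first match

Answer: 1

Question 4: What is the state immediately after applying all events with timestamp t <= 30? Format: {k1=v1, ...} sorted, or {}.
Answer: {max=-22, total=35}

Derivation:
Apply events with t <= 30 (5 events):
  after event 1 (t=8: SET total = 48): {total=48}
  after event 2 (t=11: SET total = 35): {total=35}
  after event 3 (t=20: SET max = -8): {max=-8, total=35}
  after event 4 (t=26: DEL count): {max=-8, total=35}
  after event 5 (t=29: DEC max by 14): {max=-22, total=35}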